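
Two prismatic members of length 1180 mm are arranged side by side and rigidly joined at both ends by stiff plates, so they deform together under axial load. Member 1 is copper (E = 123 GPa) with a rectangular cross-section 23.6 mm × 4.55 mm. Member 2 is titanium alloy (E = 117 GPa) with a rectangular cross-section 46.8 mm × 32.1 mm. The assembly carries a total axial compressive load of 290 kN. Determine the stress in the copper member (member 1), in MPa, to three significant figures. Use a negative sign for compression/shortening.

A_1 = 107.4 mm².
A_2 = 1502 mm².
Equal strain + equilibrium ⇒ each member carries load in proportion to AE: A₁E₁ = 13210000 N, A₂E₂ = 175800000 N, ΣAE = 189000000 N.
σ₁ = P·E₁/ΣAE = -290000·123000/189000000 = -188.8 MPa.

-189 MPa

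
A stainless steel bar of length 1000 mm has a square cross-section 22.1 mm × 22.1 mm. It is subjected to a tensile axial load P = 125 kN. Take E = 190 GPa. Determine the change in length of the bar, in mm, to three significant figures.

1.35 mm

A = 488.4 mm².
δ_mech = NL/(AE) = 125000·1000/(488.4·190000) = 1.347 mm.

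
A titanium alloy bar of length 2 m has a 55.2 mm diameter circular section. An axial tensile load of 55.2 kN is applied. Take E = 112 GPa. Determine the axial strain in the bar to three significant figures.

2.06e-04

A = 2393 mm².
σ = N/A = 23.07 MPa; ε = σ/E = 23.07/112000 = 2.059e-04.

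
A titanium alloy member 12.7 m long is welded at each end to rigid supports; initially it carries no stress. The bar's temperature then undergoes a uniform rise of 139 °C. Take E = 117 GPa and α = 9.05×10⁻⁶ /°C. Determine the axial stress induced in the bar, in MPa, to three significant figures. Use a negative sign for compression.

-147 MPa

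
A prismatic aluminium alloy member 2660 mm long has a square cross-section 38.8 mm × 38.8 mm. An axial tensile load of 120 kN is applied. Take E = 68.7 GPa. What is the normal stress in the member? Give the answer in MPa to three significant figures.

79.7 MPa

A = 1505 mm².
σ = N/A = 120000/1505 = 79.71 MPa.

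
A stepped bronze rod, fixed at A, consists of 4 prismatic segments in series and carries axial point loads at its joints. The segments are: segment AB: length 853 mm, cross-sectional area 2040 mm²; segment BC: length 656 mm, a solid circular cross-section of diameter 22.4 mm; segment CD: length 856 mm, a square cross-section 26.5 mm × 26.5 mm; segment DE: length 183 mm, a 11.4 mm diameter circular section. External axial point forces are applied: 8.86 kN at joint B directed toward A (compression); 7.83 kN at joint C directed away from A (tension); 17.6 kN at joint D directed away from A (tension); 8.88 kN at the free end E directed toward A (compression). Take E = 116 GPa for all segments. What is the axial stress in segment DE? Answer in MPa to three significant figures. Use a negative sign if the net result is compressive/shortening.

Internal axial forces (sectioning from the free end, tension +): N_DE = -8.88 kN, N_CD = 8.72 kN, N_BC = 16.55 kN, N_AB = 7.69 kN.
A_DE = 102.1 mm².
σ_DE = N_DE/A_DE = -8880/102.1 = -87 MPa.

-87.0 MPa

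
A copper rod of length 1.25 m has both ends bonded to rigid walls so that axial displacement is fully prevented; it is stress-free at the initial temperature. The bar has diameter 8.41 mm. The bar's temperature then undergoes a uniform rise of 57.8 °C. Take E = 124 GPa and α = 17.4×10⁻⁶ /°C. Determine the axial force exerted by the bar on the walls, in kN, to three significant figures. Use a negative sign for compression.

-6.93 kN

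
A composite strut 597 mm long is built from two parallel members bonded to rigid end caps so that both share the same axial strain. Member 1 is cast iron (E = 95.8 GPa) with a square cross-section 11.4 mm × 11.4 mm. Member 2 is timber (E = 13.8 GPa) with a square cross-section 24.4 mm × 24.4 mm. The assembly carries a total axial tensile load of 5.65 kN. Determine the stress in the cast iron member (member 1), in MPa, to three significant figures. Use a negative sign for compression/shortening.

A_1 = 130 mm².
A_2 = 595.4 mm².
Equal strain + equilibrium ⇒ each member carries load in proportion to AE: A₁E₁ = 12450000 N, A₂E₂ = 8216000 N, ΣAE = 20670000 N.
σ₁ = P·E₁/ΣAE = 5650·95800/20670000 = 26.19 MPa.

26.2 MPa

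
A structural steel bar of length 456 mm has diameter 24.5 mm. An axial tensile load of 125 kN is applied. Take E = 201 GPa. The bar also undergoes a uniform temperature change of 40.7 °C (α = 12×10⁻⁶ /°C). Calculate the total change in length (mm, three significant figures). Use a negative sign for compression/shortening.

0.824 mm

A = 471.4 mm².
δ_mech = NL/(AE) = 125000·456/(471.4·201000) = 0.6015 mm.
δ_thermal = αLΔT = 12e-6·456·40.7 = 0.2227 mm.
δ = δ_mech + δ_thermal = 0.8242 mm.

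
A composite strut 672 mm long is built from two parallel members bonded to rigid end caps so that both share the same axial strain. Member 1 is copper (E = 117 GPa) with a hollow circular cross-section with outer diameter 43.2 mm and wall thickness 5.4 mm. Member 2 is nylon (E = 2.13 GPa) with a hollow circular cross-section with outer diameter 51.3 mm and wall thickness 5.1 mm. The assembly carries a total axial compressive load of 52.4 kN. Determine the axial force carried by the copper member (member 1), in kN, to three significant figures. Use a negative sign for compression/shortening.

-51.3 kN

A_1 = 641.3 mm².
A_2 = 740.2 mm².
Equal strain + equilibrium ⇒ each member carries load in proportion to AE: A₁E₁ = 75030000 N, A₂E₂ = 1577000 N, ΣAE = 76600000 N.
F₁ = P·A₁E₁/ΣAE = -52400·75030000/76600000 = -51320 N.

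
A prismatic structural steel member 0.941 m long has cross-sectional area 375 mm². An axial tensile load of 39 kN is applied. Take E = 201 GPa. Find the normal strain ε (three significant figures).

σ = N/A = 104 MPa; ε = σ/E = 104/201000 = 5.174e-04.

5.17e-04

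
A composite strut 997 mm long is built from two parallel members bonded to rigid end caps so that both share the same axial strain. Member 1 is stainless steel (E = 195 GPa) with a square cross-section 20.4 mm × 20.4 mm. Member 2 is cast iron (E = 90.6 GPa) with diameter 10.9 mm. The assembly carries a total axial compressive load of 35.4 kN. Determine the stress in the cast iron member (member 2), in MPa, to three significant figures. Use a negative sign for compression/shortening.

-35.8 MPa

A_1 = 416.2 mm².
A_2 = 93.31 mm².
Equal strain + equilibrium ⇒ each member carries load in proportion to AE: A₁E₁ = 81150000 N, A₂E₂ = 8454000 N, ΣAE = 89610000 N.
σ₂ = P·E₂/ΣAE = -35400·90600/89610000 = -35.79 MPa.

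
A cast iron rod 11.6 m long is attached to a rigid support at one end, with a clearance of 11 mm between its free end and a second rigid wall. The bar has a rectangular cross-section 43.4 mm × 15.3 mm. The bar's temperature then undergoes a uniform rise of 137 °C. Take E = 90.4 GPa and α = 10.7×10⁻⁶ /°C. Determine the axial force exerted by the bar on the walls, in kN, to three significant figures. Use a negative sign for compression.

-31.1 kN

Free thermal expansion αLΔT = 10.7e-6 · 11600 · 137 = 17 mm.
The walls engage after the gap closes; constrained expansion = 17 − 11 = 6.004 mm.
The walls impose strain ε = −(6.004)/11600 = -5.1762e-04; σ = Eε = 90400 · -5.1762e-04 = -46.79 MPa.
Wall reaction R = σ·A = -46.79·664 = -31070 N = -31.07 kN.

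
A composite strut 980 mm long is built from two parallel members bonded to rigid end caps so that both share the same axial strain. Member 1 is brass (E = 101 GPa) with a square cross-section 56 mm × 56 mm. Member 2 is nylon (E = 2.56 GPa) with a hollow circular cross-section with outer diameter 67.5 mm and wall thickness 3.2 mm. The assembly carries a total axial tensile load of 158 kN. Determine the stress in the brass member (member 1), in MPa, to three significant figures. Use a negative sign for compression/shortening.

50.1 MPa

A_1 = 3136 mm².
A_2 = 646.4 mm².
Equal strain + equilibrium ⇒ each member carries load in proportion to AE: A₁E₁ = 316700000 N, A₂E₂ = 1655000 N, ΣAE = 318400000 N.
σ₁ = P·E₁/ΣAE = 158000·101000/318400000 = 50.12 MPa.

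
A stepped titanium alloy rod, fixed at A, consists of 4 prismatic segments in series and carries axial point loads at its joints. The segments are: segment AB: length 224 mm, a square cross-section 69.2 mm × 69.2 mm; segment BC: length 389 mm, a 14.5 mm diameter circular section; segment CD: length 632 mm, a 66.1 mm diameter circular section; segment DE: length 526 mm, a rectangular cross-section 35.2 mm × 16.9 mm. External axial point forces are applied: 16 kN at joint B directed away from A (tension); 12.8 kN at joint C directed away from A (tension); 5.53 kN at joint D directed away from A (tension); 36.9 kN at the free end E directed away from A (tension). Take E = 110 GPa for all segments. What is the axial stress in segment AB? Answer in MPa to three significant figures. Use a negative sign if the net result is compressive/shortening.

14.9 MPa

Internal axial forces (sectioning from the free end, tension +): N_DE = 36.9 kN, N_CD = 42.43 kN, N_BC = 55.23 kN, N_AB = 71.23 kN.
A_AB = 4789 mm².
σ_AB = N_AB/A_AB = 71230/4789 = 14.87 MPa.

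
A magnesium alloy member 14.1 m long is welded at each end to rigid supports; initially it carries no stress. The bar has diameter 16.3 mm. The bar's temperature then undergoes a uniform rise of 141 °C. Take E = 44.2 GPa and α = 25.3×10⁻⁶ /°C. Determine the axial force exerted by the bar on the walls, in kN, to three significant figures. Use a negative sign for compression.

-32.9 kN

Free thermal expansion αLΔT = 25.3e-6 · 14100 · 141 = 50.3 mm.
The walls impose strain ε = −(50.3)/14100 = -3.5673e-03; σ = Eε = 44200 · -3.5673e-03 = -157.7 MPa.
Wall reaction R = σ·A = -157.7·208.7 = -32900 N = -32.9 kN.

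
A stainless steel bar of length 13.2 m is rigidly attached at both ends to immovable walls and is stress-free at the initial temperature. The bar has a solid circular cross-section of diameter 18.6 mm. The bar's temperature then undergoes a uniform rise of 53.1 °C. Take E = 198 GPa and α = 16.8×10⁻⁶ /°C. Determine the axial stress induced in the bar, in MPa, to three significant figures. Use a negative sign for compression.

Free thermal expansion αLΔT = 16.8e-6 · 13200 · 53.1 = 11.78 mm.
The walls impose strain ε = −(11.78)/13200 = -8.9208e-04; σ = Eε = 198000 · -8.9208e-04 = -176.6 MPa.

-177 MPa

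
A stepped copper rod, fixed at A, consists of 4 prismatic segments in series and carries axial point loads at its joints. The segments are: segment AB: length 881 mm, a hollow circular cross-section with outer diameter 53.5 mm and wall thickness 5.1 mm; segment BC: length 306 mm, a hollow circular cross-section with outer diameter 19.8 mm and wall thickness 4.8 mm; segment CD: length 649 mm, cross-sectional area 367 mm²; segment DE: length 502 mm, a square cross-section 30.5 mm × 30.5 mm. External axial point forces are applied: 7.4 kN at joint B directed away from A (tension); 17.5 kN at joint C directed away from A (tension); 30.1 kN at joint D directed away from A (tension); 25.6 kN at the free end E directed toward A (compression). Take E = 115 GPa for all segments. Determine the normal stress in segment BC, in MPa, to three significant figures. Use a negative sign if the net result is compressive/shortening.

97.3 MPa

Internal axial forces (sectioning from the free end, tension +): N_DE = -25.6 kN, N_CD = 4.5 kN, N_BC = 22 kN, N_AB = 29.4 kN.
A_BC = 226.2 mm².
σ_BC = N_BC/A_BC = 22000/226.2 = 97.26 MPa.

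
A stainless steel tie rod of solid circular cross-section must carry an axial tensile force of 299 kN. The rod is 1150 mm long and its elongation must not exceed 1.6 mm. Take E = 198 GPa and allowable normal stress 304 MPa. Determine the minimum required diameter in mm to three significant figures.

Required area A ≥ P/σ_allow = 299000/304 = 983.6 mm².
For a solid circular section, d ≥ √(4A/π) = 35.39 mm.
Elongation limit: A ≥ PL/(Eδ_allow) = 299000·1150/(198000·1.6) = 1085 mm² ⇒ d ≥ 37.17 mm.
The elongation limit governs.

37.2 mm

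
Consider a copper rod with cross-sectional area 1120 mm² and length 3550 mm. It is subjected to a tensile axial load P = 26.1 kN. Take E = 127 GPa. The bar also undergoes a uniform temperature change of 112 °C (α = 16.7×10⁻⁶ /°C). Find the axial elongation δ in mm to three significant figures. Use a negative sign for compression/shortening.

δ_mech = NL/(AE) = 26100·3550/(1120·127000) = 0.6514 mm.
δ_thermal = αLΔT = 16.7e-6·3550·112 = 6.64 mm.
δ = δ_mech + δ_thermal = 7.291 mm.

7.29 mm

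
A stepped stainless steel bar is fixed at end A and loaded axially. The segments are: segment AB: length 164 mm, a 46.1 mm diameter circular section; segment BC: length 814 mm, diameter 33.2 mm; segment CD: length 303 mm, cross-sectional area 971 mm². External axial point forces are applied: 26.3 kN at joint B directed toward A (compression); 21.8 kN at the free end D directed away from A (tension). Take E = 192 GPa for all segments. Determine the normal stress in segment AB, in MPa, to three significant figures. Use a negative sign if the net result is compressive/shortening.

-2.70 MPa

Internal axial forces (sectioning from the free end, tension +): N_CD = 21.8 kN, N_BC = 21.8 kN, N_AB = -4.5 kN.
A_AB = 1669 mm².
σ_AB = N_AB/A_AB = -4500/1669 = -2.696 MPa.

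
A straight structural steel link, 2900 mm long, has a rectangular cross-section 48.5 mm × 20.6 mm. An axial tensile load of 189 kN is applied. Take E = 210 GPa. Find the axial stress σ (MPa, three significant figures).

A = 999.1 mm².
σ = N/A = 189000/999.1 = 189.2 MPa.

189 MPa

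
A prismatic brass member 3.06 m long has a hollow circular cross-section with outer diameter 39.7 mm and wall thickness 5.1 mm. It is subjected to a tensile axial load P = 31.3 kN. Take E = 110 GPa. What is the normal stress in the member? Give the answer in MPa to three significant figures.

56.5 MPa

A = 554.4 mm².
σ = N/A = 31300/554.4 = 56.46 MPa.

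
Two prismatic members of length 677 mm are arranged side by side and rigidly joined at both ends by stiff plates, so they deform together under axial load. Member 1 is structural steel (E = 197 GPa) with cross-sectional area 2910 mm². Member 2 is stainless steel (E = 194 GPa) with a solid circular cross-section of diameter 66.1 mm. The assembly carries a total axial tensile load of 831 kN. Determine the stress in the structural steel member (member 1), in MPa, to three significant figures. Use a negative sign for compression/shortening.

A_2 = 3432 mm².
Equal strain + equilibrium ⇒ each member carries load in proportion to AE: A₁E₁ = 573300000 N, A₂E₂ = 665700000 N, ΣAE = 1239000000 N.
σ₁ = P·E₁/ΣAE = 831000·197000/1239000000 = 132.1 MPa.

132 MPa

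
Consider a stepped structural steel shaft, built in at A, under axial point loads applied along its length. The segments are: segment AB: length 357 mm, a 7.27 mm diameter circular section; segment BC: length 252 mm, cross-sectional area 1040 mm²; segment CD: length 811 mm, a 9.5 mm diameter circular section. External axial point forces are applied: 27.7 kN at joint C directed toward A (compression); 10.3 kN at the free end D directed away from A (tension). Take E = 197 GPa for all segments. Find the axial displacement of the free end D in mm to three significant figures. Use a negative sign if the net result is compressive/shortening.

Internal axial forces (sectioning from the free end, tension +): N_CD = 10.3 kN, N_BC = -17.4 kN, N_AB = -17.4 kN.
A_AB = 41.51 mm².
A_CD = 70.88 mm².
δ_AB = -17400·357/(41.51·197000) = -0.7596 mm
δ_BC = -17400·252/(1040·197000) = -0.0214 mm
δ_CD = 10300·811/(70.88·197000) = 0.5982 mm
δ = Σδ_i = -0.1828 mm.

-0.183 mm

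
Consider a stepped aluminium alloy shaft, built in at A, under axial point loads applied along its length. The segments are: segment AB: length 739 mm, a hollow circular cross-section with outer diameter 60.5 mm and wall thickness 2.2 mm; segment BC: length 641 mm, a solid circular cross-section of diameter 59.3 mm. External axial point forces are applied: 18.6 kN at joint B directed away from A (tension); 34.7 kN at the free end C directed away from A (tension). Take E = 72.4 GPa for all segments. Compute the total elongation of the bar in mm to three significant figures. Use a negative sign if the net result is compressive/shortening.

Internal axial forces (sectioning from the free end, tension +): N_BC = 34.7 kN, N_AB = 53.3 kN.
A_AB = 402.9 mm².
A_BC = 2762 mm².
δ_AB = 53300·739/(402.9·72400) = 1.35 mm
δ_BC = 34700·641/(2762·72400) = 0.1112 mm
δ = Σδ_i = 1.461 mm.

1.46 mm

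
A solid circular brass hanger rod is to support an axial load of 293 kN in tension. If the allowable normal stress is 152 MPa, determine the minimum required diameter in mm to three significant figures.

49.5 mm

Required area A ≥ P/σ_allow = 293000/152 = 1928 mm².
For a solid circular section, d ≥ √(4A/π) = 49.54 mm.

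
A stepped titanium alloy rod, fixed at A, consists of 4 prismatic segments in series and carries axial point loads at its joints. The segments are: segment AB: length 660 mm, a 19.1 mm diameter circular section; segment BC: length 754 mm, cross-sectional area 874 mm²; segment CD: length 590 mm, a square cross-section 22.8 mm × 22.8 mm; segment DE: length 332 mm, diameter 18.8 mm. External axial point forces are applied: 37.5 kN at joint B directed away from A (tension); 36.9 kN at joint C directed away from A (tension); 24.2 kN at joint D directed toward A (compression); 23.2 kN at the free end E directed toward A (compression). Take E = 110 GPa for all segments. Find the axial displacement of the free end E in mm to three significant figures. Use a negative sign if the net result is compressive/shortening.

Internal axial forces (sectioning from the free end, tension +): N_DE = -23.2 kN, N_CD = -47.4 kN, N_BC = -10.5 kN, N_AB = 27 kN.
A_AB = 286.5 mm².
A_CD = 519.8 mm².
A_DE = 277.6 mm².
δ_AB = 27000·660/(286.5·110000) = 0.5654 mm
δ_BC = -10500·754/(874·110000) = -0.08235 mm
δ_CD = -47400·590/(519.8·110000) = -0.4891 mm
δ_DE = -23200·332/(277.6·110000) = -0.2522 mm
δ = Σδ_i = -0.2583 mm.

-0.258 mm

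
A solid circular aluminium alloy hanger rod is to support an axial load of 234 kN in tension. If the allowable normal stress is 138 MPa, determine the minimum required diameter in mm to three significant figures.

46.5 mm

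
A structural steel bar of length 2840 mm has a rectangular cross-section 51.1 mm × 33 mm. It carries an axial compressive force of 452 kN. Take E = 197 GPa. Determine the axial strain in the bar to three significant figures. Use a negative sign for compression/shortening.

A = 1686 mm².
σ = N/A = -268 MPa; ε = σ/E = -268/197000 = -1.361e-03.

-0.00136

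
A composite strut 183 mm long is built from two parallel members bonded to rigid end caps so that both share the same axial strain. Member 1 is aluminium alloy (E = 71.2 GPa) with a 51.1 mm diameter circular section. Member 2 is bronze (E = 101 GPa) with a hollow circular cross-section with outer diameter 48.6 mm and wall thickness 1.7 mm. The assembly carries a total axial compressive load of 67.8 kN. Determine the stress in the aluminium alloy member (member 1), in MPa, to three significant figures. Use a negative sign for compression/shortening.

A_1 = 2051 mm².
A_2 = 250.5 mm².
Equal strain + equilibrium ⇒ each member carries load in proportion to AE: A₁E₁ = 146000000 N, A₂E₂ = 25300000 N, ΣAE = 171300000 N.
σ₁ = P·E₁/ΣAE = -67800·71200/171300000 = -28.18 MPa.

-28.2 MPa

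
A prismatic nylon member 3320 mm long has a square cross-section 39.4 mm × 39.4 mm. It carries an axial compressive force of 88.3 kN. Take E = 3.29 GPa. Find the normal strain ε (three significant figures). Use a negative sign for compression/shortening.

A = 1552 mm².
σ = N/A = -56.88 MPa; ε = σ/E = -56.88/3290 = -1.729e-02.

-0.0173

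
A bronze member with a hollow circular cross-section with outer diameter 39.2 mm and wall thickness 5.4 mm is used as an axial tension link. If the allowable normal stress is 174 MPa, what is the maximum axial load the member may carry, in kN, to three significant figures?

A = 573.4 mm².
P_max = σ_allow · A = 174 · 573.4 = 99770 N = 99.77 kN.

99.8 kN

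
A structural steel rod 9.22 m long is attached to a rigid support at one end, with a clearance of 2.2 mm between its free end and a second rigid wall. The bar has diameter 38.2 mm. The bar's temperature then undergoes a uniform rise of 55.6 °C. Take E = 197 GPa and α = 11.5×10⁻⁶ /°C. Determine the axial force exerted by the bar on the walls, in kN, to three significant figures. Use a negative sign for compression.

Free thermal expansion αLΔT = 11.5e-6 · 9220 · 55.6 = 5.895 mm.
The walls engage after the gap closes; constrained expansion = 5.895 − 2.2 = 3.695 mm.
The walls impose strain ε = −(3.695)/9220 = -4.0079e-04; σ = Eε = 197000 · -4.0079e-04 = -78.96 MPa.
Wall reaction R = σ·A = -78.96·1146 = -90490 N = -90.49 kN.

-90.5 kN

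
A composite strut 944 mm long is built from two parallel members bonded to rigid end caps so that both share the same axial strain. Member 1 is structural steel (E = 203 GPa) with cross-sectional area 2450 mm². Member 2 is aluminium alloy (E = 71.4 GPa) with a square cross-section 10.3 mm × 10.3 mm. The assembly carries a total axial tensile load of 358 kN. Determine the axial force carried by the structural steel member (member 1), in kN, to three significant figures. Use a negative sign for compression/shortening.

353 kN

A_2 = 106.1 mm².
Equal strain + equilibrium ⇒ each member carries load in proportion to AE: A₁E₁ = 497400000 N, A₂E₂ = 7575000 N, ΣAE = 504900000 N.
F₁ = P·A₁E₁/ΣAE = 358000·497400000/504900000 = 352600 N.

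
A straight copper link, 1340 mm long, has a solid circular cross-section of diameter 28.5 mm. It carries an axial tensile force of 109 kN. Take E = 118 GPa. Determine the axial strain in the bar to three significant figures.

0.00145

A = 637.9 mm².
σ = N/A = 170.9 MPa; ε = σ/E = 170.9/118000 = 1.448e-03.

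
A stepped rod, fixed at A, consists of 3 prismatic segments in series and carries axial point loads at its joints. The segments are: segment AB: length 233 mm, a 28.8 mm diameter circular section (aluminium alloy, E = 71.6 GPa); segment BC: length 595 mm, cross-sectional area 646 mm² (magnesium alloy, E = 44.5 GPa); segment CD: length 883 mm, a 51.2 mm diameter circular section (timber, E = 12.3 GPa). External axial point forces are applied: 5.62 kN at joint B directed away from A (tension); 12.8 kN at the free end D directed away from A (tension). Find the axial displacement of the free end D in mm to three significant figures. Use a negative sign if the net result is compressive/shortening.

0.803 mm

Internal axial forces (sectioning from the free end, tension +): N_CD = 12.8 kN, N_BC = 12.8 kN, N_AB = 18.42 kN.
A_AB = 651.4 mm².
A_CD = 2059 mm².
δ_AB = 18420·233/(651.4·71600) = 0.09201 mm
δ_BC = 12800·595/(646·44500) = 0.2649 mm
δ_CD = 12800·883/(2059·12300) = 0.4463 mm
δ = Σδ_i = 0.8033 mm.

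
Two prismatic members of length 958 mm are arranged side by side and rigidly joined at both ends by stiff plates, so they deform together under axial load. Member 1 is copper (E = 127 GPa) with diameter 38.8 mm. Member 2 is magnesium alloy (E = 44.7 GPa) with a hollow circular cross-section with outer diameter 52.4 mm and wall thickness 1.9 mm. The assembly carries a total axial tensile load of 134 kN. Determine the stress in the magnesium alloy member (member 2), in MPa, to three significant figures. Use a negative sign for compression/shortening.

A_1 = 1182 mm².
A_2 = 301.4 mm².
Equal strain + equilibrium ⇒ each member carries load in proportion to AE: A₁E₁ = 150200000 N, A₂E₂ = 13470000 N, ΣAE = 163600000 N.
σ₂ = P·E₂/ΣAE = 134000·44700/163600000 = 36.6 MPa.

36.6 MPa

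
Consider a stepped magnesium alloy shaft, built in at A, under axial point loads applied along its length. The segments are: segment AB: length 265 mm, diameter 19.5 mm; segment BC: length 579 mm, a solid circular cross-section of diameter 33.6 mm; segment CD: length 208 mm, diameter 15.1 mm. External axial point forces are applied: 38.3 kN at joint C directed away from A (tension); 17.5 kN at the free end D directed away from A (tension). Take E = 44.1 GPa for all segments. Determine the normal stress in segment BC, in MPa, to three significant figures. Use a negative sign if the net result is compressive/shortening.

Internal axial forces (sectioning from the free end, tension +): N_CD = 17.5 kN, N_BC = 55.8 kN, N_AB = 55.8 kN.
A_BC = 886.7 mm².
σ_BC = N_BC/A_BC = 55800/886.7 = 62.93 MPa.

62.9 MPa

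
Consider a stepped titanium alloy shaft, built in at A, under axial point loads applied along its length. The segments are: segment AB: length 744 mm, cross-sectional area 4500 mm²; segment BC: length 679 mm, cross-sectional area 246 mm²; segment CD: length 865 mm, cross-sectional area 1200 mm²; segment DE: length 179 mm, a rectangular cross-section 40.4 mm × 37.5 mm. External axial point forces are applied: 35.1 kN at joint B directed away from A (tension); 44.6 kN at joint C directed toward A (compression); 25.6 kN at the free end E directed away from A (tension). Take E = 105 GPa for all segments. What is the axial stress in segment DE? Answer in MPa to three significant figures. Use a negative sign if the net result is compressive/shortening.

Internal axial forces (sectioning from the free end, tension +): N_DE = 25.6 kN, N_CD = 25.6 kN, N_BC = -19 kN, N_AB = 16.1 kN.
A_DE = 1515 mm².
σ_DE = N_DE/A_DE = 25600/1515 = 16.9 MPa.

16.9 MPa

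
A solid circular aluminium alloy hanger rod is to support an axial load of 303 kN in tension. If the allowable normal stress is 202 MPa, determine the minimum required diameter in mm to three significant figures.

43.7 mm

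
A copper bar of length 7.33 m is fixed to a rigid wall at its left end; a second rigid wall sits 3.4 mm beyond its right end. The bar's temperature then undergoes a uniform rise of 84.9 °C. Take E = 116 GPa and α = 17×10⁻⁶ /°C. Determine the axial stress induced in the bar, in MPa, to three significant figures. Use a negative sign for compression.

Free thermal expansion αLΔT = 17e-6 · 7330 · 84.9 = 10.58 mm.
The walls engage after the gap closes; constrained expansion = 10.58 − 3.4 = 7.179 mm.
The walls impose strain ε = −(7.179)/7330 = -9.7945e-04; σ = Eε = 116000 · -9.7945e-04 = -113.6 MPa.

-114 MPa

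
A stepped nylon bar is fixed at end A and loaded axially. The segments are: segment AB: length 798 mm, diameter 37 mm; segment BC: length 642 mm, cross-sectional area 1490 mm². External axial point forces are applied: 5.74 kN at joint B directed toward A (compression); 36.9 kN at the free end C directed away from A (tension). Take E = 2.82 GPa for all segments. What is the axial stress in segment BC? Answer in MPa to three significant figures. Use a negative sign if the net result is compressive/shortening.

Internal axial forces (sectioning from the free end, tension +): N_BC = 36.9 kN, N_AB = 31.16 kN.
σ_BC = N_BC/A_BC = 36900/1490 = 24.77 MPa.

24.8 MPa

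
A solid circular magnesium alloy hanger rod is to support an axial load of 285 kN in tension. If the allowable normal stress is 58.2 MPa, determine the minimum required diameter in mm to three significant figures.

Required area A ≥ P/σ_allow = 285000/58.2 = 4897 mm².
For a solid circular section, d ≥ √(4A/π) = 78.96 mm.

79.0 mm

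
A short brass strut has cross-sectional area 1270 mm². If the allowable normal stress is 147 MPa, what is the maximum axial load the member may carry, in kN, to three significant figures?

187 kN

P_max = σ_allow · A = 147 · 1270 = 186700 N = 186.7 kN.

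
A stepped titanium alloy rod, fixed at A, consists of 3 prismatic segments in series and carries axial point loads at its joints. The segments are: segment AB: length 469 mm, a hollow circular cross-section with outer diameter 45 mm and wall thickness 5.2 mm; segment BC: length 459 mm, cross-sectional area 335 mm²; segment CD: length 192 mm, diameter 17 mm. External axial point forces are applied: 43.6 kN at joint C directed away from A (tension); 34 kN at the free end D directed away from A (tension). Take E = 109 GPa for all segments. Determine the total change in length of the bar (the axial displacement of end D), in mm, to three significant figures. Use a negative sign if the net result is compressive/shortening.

1.75 mm

Internal axial forces (sectioning from the free end, tension +): N_CD = 34 kN, N_BC = 77.6 kN, N_AB = 77.6 kN.
A_AB = 650.2 mm².
A_CD = 227 mm².
δ_AB = 77600·469/(650.2·109000) = 0.5135 mm
δ_BC = 77600·459/(335·109000) = 0.9754 mm
δ_CD = 34000·192/(227·109000) = 0.2639 mm
δ = Σδ_i = 1.753 mm.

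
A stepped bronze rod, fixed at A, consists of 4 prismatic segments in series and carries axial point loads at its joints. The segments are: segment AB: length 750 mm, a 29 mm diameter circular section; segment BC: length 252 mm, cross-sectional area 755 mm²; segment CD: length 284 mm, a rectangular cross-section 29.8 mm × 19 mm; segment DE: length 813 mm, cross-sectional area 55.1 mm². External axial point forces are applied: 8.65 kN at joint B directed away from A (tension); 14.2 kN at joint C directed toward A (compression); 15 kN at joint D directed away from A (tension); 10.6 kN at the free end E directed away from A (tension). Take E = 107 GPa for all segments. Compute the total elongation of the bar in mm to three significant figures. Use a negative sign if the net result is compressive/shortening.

1.83 mm

Internal axial forces (sectioning from the free end, tension +): N_DE = 10.6 kN, N_CD = 25.6 kN, N_BC = 11.4 kN, N_AB = 20.05 kN.
A_AB = 660.5 mm².
A_CD = 566.2 mm².
δ_AB = 20050·750/(660.5·107000) = 0.2128 mm
δ_BC = 11400·252/(755·107000) = 0.03556 mm
δ_CD = 25600·284/(566.2·107000) = 0.12 mm
δ_DE = 10600·813/(55.1·107000) = 1.462 mm
δ = Σδ_i = 1.83 mm.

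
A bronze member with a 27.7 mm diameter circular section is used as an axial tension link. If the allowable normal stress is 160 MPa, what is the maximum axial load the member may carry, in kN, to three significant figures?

A = 602.6 mm².
P_max = σ_allow · A = 160 · 602.6 = 96420 N = 96.42 kN.

96.4 kN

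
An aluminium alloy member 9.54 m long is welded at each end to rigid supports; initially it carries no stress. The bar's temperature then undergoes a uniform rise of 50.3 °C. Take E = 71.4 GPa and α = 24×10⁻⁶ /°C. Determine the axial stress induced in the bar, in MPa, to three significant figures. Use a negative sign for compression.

-86.2 MPa

Free thermal expansion αLΔT = 24e-6 · 9540 · 50.3 = 11.52 mm.
The walls impose strain ε = −(11.52)/9540 = -1.2072e-03; σ = Eε = 71400 · -1.2072e-03 = -86.19 MPa.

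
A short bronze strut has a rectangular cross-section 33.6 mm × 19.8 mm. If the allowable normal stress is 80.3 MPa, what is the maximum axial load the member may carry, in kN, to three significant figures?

53.4 kN

A = 665.3 mm².
P_max = σ_allow · A = 80.3 · 665.3 = 53420 N = 53.42 kN.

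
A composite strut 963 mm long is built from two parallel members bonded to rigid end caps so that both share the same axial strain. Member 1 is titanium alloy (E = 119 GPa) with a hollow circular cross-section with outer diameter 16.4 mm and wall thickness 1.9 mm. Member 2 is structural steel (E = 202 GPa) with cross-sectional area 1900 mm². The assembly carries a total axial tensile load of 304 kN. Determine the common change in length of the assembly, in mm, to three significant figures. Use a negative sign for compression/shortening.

0.743 mm

A_1 = 86.55 mm².
Equal strain + equilibrium ⇒ each member carries load in proportion to AE: A₁E₁ = 10300000 N, A₂E₂ = 383800000 N, ΣAE = 394100000 N.
δ = PL/ΣAE = 304000·963/394100000 = 0.7428 mm.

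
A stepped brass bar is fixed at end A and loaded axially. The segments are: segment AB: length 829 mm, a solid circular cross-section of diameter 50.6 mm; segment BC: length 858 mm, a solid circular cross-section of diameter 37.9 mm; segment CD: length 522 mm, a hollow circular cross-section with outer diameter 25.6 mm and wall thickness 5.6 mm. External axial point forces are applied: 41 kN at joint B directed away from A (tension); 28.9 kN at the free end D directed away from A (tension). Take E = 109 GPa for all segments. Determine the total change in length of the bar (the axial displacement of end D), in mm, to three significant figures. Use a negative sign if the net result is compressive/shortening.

0.859 mm

Internal axial forces (sectioning from the free end, tension +): N_CD = 28.9 kN, N_BC = 28.9 kN, N_AB = 69.9 kN.
A_AB = 2011 mm².
A_BC = 1128 mm².
A_CD = 351.9 mm².
δ_AB = 69900·829/(2011·109000) = 0.2644 mm
δ_BC = 28900·858/(1128·109000) = 0.2016 mm
δ_CD = 28900·522/(351.9·109000) = 0.3933 mm
δ = Σδ_i = 0.8594 mm.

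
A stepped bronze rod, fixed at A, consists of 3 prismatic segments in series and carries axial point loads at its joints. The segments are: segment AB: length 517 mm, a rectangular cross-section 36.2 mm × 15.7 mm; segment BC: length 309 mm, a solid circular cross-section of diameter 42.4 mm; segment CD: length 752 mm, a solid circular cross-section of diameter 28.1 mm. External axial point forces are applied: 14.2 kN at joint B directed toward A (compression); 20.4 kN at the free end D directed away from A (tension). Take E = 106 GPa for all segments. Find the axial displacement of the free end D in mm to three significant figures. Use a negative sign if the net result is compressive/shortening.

Internal axial forces (sectioning from the free end, tension +): N_CD = 20.4 kN, N_BC = 20.4 kN, N_AB = 6.2 kN.
A_AB = 568.3 mm².
A_BC = 1412 mm².
A_CD = 620.2 mm².
δ_AB = 6200·517/(568.3·106000) = 0.05321 mm
δ_BC = 20400·309/(1412·106000) = 0.04212 mm
δ_CD = 20400·752/(620.2·106000) = 0.2334 mm
δ = Σδ_i = 0.3287 mm.

0.329 mm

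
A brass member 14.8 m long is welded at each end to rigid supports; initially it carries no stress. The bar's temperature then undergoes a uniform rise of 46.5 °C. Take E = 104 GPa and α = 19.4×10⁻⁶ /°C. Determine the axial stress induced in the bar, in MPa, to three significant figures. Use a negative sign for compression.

-93.8 MPa

Free thermal expansion αLΔT = 19.4e-6 · 14800 · 46.5 = 13.35 mm.
The walls impose strain ε = −(13.35)/14800 = -9.0210e-04; σ = Eε = 104000 · -9.0210e-04 = -93.82 MPa.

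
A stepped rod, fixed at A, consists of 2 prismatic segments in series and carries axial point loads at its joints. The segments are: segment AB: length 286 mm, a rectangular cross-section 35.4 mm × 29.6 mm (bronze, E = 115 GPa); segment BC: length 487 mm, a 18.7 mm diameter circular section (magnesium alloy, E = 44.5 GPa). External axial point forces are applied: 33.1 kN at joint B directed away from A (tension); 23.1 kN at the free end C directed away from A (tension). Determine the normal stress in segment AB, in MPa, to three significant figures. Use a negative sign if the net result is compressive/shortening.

53.6 MPa

Internal axial forces (sectioning from the free end, tension +): N_BC = 23.1 kN, N_AB = 56.2 kN.
A_AB = 1048 mm².
σ_AB = N_AB/A_AB = 56200/1048 = 53.63 MPa.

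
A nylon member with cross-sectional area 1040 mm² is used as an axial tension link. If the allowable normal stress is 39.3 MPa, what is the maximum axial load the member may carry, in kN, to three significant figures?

40.9 kN

P_max = σ_allow · A = 39.3 · 1040 = 40870 N = 40.87 kN.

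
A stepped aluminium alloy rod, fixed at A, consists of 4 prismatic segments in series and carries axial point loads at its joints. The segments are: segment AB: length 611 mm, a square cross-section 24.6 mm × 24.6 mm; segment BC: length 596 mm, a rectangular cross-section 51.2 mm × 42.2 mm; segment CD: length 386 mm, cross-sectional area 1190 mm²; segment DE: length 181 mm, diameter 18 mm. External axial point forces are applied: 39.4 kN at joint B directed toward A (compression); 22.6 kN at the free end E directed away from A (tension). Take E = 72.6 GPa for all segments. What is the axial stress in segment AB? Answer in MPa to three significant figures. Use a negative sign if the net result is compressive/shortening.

-27.8 MPa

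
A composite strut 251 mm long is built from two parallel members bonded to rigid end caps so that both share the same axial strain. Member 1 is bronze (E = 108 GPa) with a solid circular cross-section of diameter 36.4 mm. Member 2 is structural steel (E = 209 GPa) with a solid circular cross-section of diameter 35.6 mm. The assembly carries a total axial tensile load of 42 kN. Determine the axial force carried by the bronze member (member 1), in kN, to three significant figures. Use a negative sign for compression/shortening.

14.7 kN

A_1 = 1041 mm².
A_2 = 995.4 mm².
Equal strain + equilibrium ⇒ each member carries load in proportion to AE: A₁E₁ = 112400000 N, A₂E₂ = 208000000 N, ΣAE = 320400000 N.
F₁ = P·A₁E₁/ΣAE = 42000·112400000/320400000 = 14730 N.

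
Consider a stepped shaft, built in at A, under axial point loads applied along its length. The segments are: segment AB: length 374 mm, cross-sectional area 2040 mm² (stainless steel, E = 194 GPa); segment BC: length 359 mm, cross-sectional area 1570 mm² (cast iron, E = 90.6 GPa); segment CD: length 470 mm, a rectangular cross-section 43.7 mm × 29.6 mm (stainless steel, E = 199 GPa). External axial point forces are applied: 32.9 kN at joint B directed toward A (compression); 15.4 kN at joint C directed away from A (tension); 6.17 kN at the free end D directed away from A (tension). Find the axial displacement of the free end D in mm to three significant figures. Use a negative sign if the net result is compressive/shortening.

0.0550 mm

Internal axial forces (sectioning from the free end, tension +): N_CD = 6.17 kN, N_BC = 21.57 kN, N_AB = -11.33 kN.
A_CD = 1294 mm².
δ_AB = -11330·374/(2040·194000) = -0.01071 mm
δ_BC = 21570·359/(1570·90600) = 0.05444 mm
δ_CD = 6170·470/(1294·199000) = 0.01127 mm
δ = Σδ_i = 0.055 mm.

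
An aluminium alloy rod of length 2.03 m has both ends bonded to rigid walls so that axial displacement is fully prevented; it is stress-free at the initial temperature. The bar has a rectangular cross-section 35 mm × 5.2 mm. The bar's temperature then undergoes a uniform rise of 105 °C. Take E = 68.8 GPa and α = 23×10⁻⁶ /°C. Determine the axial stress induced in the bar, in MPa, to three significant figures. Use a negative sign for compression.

Free thermal expansion αLΔT = 23e-6 · 2030 · 105 = 4.902 mm.
The walls impose strain ε = −(4.902)/2030 = -2.4150e-03; σ = Eε = 68800 · -2.4150e-03 = -166.2 MPa.

-166 MPa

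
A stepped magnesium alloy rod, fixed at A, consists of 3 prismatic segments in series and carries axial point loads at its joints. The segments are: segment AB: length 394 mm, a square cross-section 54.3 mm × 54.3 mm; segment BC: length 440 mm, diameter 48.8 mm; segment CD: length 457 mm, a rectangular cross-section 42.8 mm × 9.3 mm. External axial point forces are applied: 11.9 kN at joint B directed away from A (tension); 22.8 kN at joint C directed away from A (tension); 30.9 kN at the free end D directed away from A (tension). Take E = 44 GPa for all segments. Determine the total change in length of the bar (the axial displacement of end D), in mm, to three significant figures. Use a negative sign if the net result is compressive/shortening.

1.29 mm

Internal axial forces (sectioning from the free end, tension +): N_CD = 30.9 kN, N_BC = 53.7 kN, N_AB = 65.6 kN.
A_AB = 2948 mm².
A_BC = 1870 mm².
A_CD = 398 mm².
δ_AB = 65600·394/(2948·44000) = 0.1992 mm
δ_BC = 53700·440/(1870·44000) = 0.2871 mm
δ_CD = 30900·457/(398·44000) = 0.8063 mm
δ = Σδ_i = 1.293 mm.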